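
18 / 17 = 1.06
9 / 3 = 3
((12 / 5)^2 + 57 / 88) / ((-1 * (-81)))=4699 / 59400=0.08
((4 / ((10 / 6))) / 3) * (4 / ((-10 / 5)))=-8 / 5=-1.60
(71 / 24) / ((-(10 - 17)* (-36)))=-71 / 6048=-0.01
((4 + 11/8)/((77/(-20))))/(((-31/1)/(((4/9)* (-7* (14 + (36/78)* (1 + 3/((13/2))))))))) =-34400/16731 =-2.06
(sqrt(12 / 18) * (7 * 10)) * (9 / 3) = 70 * sqrt(6) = 171.46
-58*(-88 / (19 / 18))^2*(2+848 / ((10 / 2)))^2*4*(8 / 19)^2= -27425394859180032 / 3258025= -8417797548.88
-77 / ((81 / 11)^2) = -9317 / 6561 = -1.42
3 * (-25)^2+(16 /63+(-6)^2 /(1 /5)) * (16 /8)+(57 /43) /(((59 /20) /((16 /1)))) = 358452589 /159831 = 2242.70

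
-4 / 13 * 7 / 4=-7 / 13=-0.54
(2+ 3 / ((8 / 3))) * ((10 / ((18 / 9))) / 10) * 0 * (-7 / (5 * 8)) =0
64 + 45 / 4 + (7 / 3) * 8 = 1127 / 12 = 93.92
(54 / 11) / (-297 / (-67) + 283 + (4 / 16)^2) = 57888 / 3390145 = 0.02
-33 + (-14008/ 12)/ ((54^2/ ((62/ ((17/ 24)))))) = -49601/ 729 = -68.04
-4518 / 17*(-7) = 1860.35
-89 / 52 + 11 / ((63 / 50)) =22993 / 3276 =7.02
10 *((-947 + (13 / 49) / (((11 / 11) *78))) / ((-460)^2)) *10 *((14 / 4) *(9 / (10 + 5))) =-278417 / 296240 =-0.94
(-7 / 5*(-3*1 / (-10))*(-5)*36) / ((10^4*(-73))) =-189 / 1825000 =-0.00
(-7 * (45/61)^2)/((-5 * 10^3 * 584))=567/434612800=0.00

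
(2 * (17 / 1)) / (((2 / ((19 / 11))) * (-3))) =-9.79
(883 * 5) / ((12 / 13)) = 57395 / 12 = 4782.92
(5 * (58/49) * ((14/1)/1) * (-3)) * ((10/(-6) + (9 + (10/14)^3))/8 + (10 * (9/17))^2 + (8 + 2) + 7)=-15864766825/1387778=-11431.78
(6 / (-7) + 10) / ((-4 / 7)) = -16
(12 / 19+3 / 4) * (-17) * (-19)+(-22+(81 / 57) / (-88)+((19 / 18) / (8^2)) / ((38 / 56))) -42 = 23008883 / 60192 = 382.26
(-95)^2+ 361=9386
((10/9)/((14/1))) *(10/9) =0.09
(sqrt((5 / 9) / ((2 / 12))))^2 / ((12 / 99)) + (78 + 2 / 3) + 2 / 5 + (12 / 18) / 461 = 491279 / 4610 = 106.57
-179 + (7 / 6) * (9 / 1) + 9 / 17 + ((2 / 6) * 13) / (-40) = -168.08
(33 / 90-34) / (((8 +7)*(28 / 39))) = -13117 / 4200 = -3.12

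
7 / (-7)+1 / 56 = -55 / 56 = -0.98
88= 88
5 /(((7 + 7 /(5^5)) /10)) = 78125 /10941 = 7.14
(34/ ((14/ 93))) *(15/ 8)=23715/ 56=423.48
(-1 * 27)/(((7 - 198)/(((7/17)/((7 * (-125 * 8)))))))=-0.00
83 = 83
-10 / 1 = -10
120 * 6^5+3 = 933123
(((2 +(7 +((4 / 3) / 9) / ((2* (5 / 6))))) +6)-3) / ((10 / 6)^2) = 544 / 125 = 4.35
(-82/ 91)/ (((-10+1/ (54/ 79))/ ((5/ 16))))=0.03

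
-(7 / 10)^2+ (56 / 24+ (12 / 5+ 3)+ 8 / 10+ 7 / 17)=8.46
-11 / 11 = -1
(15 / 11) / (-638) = -15 / 7018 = -0.00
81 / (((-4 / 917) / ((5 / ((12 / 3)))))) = -371385 / 16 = -23211.56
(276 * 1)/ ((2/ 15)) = 2070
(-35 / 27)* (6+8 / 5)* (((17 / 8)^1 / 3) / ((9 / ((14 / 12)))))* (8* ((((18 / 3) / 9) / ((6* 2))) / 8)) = -15827 / 314928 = -0.05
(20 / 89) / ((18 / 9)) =0.11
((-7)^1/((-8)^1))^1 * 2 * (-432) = -756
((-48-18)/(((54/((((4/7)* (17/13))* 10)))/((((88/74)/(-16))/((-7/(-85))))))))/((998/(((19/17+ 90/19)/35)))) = 19448935/14077834407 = 0.00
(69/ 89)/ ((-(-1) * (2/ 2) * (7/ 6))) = 414/ 623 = 0.66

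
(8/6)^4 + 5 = 661/81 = 8.16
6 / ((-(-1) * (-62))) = -3 / 31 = -0.10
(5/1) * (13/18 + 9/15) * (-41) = -4879/18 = -271.06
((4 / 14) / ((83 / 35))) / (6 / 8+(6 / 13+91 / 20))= 1300 / 62167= 0.02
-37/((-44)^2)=-37/1936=-0.02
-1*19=-19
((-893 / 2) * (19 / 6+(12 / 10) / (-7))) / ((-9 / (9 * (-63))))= -1685091 / 20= -84254.55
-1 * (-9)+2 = 11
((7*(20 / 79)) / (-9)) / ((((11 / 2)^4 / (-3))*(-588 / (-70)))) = 800 / 10409751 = 0.00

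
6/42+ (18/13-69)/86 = -5035/7826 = -0.64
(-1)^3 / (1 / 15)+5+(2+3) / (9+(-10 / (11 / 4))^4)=-26844485 / 2691769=-9.97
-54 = -54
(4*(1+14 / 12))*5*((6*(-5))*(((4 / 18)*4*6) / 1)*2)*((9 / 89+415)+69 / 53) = -81709596800 / 14151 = -5774121.74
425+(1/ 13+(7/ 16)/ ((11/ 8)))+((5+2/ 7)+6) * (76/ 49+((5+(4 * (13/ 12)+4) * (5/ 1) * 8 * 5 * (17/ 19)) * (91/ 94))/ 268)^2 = 4814077544672048008145/ 4955657052243433536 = 971.43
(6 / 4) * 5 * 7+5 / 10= 53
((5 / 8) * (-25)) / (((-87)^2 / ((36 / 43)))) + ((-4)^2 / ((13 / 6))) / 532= 1519699 / 125051654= 0.01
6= 6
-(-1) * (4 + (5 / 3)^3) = 233 / 27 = 8.63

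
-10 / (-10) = 1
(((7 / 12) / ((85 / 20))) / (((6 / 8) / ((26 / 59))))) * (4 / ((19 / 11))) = 32032 / 171513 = 0.19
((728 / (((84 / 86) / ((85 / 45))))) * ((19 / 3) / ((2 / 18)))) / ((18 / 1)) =361114 / 81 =4458.20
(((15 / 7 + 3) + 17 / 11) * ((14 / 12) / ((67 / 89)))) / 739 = 45835 / 3267858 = 0.01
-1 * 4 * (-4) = 16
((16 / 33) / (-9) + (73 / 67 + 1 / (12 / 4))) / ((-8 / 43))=-7.36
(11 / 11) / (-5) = -1 / 5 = -0.20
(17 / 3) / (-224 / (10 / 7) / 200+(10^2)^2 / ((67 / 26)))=142375 / 97480302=0.00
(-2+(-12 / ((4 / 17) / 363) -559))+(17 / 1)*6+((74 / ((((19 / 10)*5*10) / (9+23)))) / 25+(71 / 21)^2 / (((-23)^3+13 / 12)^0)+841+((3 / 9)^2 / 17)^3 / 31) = -234109829681243491 / 12920986724625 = -18118.57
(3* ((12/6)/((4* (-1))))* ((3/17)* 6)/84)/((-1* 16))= 9/7616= 0.00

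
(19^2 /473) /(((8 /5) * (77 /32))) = 7220 /36421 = 0.20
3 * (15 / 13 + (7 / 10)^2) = 6411 / 1300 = 4.93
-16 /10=-1.60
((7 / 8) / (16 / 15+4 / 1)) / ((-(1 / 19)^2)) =-1995 / 32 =-62.34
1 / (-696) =-1 / 696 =-0.00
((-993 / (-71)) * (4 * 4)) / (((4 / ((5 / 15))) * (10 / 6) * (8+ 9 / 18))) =7944 / 6035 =1.32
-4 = -4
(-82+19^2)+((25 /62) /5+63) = 21209 /62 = 342.08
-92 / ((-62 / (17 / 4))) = 391 / 62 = 6.31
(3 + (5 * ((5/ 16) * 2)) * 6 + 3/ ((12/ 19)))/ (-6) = -53/ 12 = -4.42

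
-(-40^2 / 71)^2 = -2560000 / 5041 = -507.84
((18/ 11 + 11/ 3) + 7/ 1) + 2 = 14.30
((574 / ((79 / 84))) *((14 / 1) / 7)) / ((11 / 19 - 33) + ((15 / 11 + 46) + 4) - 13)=3359048 / 16353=205.41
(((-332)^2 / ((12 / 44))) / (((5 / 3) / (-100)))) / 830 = -29216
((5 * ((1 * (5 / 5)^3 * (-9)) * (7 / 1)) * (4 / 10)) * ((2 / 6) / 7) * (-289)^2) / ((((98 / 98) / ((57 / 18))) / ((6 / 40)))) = -4760697 / 20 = -238034.85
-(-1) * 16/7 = 16/7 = 2.29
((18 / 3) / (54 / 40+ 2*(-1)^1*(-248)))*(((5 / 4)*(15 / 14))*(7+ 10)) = 19125 / 69629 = 0.27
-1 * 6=-6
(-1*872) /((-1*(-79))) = -872 /79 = -11.04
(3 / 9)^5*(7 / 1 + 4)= 11 / 243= 0.05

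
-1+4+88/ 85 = 343/ 85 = 4.04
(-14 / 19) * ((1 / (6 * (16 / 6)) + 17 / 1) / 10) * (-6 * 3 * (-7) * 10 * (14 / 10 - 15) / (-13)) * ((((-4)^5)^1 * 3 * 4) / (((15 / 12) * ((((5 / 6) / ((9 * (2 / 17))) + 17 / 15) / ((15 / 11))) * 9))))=16387080192 / 12749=1285362.00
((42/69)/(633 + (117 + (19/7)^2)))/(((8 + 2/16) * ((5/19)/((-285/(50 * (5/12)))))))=-35661024/6935118125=-0.01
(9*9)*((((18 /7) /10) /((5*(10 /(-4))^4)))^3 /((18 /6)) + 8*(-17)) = -14413787841716253432 /1308441162109375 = -11016.00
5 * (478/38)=1195/19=62.89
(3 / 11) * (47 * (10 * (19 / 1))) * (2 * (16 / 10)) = 85728 / 11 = 7793.45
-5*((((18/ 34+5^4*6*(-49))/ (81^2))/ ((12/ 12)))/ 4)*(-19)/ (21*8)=-98918465/ 24984288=-3.96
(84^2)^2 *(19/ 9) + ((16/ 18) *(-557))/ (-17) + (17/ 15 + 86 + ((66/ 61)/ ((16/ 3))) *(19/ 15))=39238281121507/ 373320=105106292.51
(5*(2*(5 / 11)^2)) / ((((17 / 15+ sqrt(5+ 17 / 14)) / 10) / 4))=-35700000 / 1879009+ 2250000*sqrt(1218) / 1879009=22.79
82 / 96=41 / 48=0.85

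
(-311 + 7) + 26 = -278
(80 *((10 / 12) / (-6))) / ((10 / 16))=-160 / 9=-17.78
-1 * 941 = -941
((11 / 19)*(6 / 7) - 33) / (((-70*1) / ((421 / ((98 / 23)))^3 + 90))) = 3925143598760241 / 8762497520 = 447948.04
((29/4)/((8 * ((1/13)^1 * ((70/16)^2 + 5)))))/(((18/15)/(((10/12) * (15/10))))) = 1885/3708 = 0.51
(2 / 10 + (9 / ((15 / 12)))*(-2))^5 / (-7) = 1804229351 / 21875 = 82479.06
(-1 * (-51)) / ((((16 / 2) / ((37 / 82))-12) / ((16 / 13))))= 7548 / 689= 10.96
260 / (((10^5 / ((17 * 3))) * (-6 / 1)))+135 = 1349779 / 10000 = 134.98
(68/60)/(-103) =-17/1545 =-0.01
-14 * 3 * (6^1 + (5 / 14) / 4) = -1023 / 4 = -255.75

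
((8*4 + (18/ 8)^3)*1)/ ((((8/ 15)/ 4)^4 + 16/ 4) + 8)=140585625/ 38881024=3.62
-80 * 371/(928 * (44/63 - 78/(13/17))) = 116865/370156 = 0.32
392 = 392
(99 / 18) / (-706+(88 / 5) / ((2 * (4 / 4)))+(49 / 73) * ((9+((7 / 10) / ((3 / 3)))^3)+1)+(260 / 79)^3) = -197955158500 / 23560592111927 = -0.01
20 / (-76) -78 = -1487 / 19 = -78.26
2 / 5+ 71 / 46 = 447 / 230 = 1.94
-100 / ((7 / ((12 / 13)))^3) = -172800 / 753571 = -0.23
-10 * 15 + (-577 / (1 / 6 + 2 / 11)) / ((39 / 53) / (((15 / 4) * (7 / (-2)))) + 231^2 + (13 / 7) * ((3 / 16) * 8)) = -683170341870 / 4553527051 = -150.03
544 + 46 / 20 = 5463 / 10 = 546.30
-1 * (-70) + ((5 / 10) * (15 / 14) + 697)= 21491 / 28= 767.54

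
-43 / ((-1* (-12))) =-43 / 12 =-3.58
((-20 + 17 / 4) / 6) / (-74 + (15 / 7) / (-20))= 147 / 4150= 0.04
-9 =-9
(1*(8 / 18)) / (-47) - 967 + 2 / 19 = -7771009 / 8037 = -966.90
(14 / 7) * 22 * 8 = 352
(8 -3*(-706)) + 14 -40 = 2100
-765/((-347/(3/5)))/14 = 459/4858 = 0.09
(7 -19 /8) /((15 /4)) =37 /30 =1.23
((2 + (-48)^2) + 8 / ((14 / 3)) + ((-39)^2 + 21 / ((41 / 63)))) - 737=896583 / 287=3123.98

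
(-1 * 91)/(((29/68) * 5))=-6188/145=-42.68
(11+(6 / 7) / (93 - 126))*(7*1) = 845 / 11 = 76.82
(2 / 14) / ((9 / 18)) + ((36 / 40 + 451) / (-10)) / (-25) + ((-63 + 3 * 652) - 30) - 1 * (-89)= 34196633 / 17500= 1954.09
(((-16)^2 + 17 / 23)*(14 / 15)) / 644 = 1181 / 3174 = 0.37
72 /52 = 18 /13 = 1.38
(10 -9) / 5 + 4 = 21 / 5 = 4.20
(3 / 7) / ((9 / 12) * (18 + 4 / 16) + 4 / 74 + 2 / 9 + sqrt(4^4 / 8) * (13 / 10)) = 2286910800 / 53846297323 - 851627520 * sqrt(2) / 53846297323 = 0.02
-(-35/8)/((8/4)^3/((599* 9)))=188685/64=2948.20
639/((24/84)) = 4473/2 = 2236.50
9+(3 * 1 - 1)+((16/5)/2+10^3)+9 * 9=1093.60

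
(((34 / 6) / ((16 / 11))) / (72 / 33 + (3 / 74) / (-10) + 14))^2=144814497025 / 2497171099536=0.06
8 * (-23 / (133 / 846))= -155664 / 133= -1170.41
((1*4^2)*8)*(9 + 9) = 2304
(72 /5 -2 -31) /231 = -31 /385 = -0.08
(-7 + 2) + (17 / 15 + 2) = -28 / 15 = -1.87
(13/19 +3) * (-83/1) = -5810/19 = -305.79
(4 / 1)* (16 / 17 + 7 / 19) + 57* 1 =20103 / 323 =62.24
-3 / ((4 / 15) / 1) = -45 / 4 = -11.25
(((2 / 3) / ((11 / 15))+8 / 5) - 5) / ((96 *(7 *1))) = -137 / 36960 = -0.00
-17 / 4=-4.25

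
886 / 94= 443 / 47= 9.43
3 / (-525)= -1 / 175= -0.01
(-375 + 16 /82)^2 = 236144689 /1681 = 140478.70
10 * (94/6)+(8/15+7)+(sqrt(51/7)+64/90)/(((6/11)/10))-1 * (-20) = 55 * sqrt(357)/21+26627/135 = 246.72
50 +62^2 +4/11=42838/11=3894.36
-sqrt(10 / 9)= -sqrt(10) / 3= -1.05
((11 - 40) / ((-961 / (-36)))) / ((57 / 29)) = -10092 / 18259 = -0.55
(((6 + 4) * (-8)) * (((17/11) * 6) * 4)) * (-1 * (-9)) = -293760/11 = -26705.45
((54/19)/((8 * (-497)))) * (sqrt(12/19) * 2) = -27 * sqrt(57)/179417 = -0.00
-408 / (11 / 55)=-2040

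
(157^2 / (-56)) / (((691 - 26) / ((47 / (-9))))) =1158503 / 335160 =3.46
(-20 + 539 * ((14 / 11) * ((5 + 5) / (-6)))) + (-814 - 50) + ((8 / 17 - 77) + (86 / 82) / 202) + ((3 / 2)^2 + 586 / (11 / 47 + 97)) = -4045069845811 / 1930285740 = -2095.58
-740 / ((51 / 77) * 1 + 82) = -11396 / 1273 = -8.95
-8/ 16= -1/ 2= -0.50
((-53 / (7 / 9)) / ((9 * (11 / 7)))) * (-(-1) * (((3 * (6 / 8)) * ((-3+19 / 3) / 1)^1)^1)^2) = -11925 / 44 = -271.02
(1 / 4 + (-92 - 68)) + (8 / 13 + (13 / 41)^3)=-570207031 / 3583892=-159.10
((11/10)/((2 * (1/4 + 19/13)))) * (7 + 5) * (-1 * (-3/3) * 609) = 1045044/445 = 2348.41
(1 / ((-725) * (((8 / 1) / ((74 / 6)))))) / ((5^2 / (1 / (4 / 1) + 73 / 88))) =-703 / 7656000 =-0.00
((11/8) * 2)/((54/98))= 4.99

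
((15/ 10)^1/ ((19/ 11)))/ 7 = 33/ 266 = 0.12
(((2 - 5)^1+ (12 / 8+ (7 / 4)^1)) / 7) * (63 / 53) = 9 / 212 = 0.04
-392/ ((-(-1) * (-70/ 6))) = 168/ 5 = 33.60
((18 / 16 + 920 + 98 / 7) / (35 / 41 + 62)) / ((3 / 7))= 2147047 / 61848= 34.71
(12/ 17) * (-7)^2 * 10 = 5880/ 17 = 345.88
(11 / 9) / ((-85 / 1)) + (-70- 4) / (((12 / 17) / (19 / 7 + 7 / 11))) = -20691802 / 58905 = -351.27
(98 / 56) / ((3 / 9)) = 21 / 4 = 5.25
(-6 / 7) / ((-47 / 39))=234 / 329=0.71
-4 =-4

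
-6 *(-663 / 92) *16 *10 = 6918.26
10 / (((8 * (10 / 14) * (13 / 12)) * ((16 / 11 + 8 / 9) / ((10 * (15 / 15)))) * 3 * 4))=3465 / 6032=0.57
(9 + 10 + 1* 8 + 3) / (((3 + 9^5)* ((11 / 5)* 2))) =25 / 216524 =0.00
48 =48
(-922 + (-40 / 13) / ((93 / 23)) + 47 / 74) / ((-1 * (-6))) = -153.69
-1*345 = -345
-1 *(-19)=19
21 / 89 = 0.24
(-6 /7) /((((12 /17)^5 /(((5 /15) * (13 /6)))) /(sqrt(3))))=-18458141 * sqrt(3) /5225472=-6.12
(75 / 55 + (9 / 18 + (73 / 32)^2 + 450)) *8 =5148411 / 1408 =3656.54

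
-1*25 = -25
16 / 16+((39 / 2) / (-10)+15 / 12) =3 / 10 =0.30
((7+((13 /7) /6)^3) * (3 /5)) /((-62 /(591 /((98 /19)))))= -1949403059 /250088160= -7.79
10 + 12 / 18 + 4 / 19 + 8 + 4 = 22.88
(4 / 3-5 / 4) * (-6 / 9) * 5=-5 / 18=-0.28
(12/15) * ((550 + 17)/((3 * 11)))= 756/55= 13.75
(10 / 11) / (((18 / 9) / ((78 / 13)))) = 30 / 11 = 2.73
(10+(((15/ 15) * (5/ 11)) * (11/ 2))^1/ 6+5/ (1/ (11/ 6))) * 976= 57340/ 3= 19113.33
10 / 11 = 0.91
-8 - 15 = -23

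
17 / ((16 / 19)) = 323 / 16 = 20.19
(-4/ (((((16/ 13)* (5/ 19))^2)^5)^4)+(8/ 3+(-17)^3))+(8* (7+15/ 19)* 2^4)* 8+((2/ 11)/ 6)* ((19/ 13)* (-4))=-1386652914509586277744159966888282059096354449969733670727754676894109844988103937465181956197412317/ 9028781161369041066699109456954240532480000000000000000000000000000000000000000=-153581407027848155801.53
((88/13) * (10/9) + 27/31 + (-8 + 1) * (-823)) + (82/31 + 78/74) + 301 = 815137012/134199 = 6074.09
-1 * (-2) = 2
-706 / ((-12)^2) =-353 / 72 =-4.90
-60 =-60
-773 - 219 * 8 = -2525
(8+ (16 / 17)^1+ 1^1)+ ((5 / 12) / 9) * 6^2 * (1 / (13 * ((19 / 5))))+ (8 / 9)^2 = 3661394 / 340119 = 10.77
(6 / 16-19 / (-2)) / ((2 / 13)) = 1027 / 16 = 64.19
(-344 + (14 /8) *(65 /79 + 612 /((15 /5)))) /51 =1521 /5372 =0.28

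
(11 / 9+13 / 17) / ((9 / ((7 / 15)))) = 2128 / 20655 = 0.10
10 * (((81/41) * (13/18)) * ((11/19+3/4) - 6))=-207675/3116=-66.65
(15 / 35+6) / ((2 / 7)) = 45 / 2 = 22.50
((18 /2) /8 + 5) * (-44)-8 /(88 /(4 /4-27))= -5877 /22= -267.14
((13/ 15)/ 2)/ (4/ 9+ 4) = 39/ 400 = 0.10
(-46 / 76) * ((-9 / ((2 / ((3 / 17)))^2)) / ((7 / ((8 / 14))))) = 1863 / 538118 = 0.00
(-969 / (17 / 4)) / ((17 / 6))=-1368 / 17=-80.47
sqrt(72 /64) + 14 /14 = 1 + 3 * sqrt(2) /4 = 2.06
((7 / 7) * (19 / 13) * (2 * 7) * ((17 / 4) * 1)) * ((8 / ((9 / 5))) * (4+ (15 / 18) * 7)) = 1333990 / 351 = 3800.54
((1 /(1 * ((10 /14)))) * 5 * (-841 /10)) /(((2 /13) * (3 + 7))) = -76531 /200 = -382.66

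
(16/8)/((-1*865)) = -2/865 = -0.00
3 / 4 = 0.75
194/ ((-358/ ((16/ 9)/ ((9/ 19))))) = -29488/ 14499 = -2.03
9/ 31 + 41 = 41.29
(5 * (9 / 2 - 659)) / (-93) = 6545 / 186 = 35.19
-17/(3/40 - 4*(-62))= -680/9923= -0.07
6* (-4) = -24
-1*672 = -672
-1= -1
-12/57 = -4/19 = -0.21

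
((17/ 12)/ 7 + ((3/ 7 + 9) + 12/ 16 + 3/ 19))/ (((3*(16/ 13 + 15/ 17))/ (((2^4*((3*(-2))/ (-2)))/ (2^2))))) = 3717220/ 186333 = 19.95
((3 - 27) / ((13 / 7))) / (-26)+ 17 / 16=4217 / 2704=1.56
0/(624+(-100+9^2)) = 0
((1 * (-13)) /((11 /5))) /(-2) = 65 /22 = 2.95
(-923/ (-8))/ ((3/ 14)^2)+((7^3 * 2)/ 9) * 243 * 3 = 1045415/ 18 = 58078.61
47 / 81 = 0.58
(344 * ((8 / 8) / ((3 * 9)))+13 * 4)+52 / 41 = 73072 / 1107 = 66.01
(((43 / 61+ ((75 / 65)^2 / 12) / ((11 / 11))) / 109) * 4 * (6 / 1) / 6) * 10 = 336430 / 1123681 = 0.30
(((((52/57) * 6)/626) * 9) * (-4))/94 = -936/279509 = -0.00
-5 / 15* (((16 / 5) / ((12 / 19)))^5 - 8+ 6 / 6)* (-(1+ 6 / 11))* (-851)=-36604544467717 / 25059375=-1460712.59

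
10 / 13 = 0.77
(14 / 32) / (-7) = -1 / 16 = -0.06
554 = 554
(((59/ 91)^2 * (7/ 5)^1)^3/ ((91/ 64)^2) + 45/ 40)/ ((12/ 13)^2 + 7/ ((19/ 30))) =0.10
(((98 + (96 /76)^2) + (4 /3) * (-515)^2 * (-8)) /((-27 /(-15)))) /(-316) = 4973.57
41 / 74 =0.55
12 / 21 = 4 / 7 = 0.57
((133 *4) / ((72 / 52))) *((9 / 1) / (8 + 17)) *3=10374 / 25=414.96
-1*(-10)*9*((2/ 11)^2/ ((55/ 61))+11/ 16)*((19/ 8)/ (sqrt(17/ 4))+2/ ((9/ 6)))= 13185639*sqrt(17)/ 724064+231327/ 2662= 161.98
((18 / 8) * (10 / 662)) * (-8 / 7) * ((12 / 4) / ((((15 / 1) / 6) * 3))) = -36 / 2317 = -0.02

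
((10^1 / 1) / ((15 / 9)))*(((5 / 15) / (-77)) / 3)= -2 / 231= -0.01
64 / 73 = 0.88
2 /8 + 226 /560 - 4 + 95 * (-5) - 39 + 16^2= -73177 /280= -261.35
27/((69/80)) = 720/23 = 31.30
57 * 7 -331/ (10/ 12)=9/ 5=1.80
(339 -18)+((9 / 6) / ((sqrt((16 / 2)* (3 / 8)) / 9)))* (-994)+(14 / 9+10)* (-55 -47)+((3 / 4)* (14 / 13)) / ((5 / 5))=-4473* sqrt(3) -66835 / 78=-8604.32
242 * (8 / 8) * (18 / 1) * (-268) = -1167408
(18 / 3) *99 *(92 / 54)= 1012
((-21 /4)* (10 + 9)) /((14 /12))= -171 /2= -85.50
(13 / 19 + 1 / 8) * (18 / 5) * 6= 3321 / 190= 17.48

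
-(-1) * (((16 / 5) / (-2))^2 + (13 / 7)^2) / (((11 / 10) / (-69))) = -1015818 / 2695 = -376.93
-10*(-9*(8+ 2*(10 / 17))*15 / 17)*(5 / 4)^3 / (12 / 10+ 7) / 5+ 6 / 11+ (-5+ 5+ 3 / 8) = 9289161 / 260678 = 35.63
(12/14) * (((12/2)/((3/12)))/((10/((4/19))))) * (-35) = -288/19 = -15.16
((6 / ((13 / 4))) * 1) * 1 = 24 / 13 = 1.85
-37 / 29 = -1.28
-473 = -473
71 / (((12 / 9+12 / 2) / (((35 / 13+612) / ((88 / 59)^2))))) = 5924950923 / 2214784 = 2675.18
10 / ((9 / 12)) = 40 / 3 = 13.33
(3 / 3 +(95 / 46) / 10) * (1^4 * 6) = 333 / 46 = 7.24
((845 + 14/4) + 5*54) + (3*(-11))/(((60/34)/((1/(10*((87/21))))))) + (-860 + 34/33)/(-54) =2930027531/2583900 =1133.96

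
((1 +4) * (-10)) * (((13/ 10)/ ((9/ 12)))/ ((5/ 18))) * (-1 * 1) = 312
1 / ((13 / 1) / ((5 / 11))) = 5 / 143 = 0.03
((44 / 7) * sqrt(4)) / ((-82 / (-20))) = 880 / 287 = 3.07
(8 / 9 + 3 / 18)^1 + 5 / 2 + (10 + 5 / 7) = 899 / 63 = 14.27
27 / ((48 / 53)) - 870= -840.19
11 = 11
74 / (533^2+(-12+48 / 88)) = 814 / 3124853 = 0.00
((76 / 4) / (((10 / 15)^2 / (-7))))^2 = 1432809 / 16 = 89550.56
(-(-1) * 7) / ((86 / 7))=49 / 86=0.57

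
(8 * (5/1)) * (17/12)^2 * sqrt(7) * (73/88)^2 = 7700405 * sqrt(7)/139392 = 146.16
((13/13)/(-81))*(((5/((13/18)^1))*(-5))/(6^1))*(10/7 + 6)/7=100/1323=0.08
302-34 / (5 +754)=229184 / 759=301.96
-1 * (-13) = 13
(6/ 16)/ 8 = 3/ 64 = 0.05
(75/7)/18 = 25/42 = 0.60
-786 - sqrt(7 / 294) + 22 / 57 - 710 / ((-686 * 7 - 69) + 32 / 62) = -1351970746 / 1721229 - sqrt(42) / 42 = -785.62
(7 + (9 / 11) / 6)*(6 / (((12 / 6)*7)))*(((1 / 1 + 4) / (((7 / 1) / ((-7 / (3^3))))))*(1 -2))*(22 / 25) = 157 / 315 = 0.50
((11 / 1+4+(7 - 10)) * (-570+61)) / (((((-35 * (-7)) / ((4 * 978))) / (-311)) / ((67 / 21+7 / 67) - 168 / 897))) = 3238442484207744 / 34356595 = 94259704.26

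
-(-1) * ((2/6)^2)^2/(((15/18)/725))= 290/27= 10.74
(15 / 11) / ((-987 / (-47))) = 5 / 77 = 0.06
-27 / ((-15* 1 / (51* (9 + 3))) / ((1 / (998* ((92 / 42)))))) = 28917 / 57385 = 0.50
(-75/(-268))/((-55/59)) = -885/2948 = -0.30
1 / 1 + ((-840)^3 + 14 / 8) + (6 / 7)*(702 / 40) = -82978557509 / 140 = -592703982.21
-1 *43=-43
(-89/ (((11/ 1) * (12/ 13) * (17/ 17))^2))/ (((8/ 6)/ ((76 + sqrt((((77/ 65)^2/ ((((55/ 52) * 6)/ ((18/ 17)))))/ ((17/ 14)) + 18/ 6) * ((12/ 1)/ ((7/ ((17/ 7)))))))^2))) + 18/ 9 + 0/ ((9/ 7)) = -2265507111617/ 604758000 - 21983 * sqrt(552288945)/ 1439900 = -4104.93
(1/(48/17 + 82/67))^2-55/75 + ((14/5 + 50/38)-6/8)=1631412451/605684850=2.69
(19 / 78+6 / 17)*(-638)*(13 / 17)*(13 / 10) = -378.35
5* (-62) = -310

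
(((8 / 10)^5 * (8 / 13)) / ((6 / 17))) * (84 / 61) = 1949696 / 2478125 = 0.79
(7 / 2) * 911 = 3188.50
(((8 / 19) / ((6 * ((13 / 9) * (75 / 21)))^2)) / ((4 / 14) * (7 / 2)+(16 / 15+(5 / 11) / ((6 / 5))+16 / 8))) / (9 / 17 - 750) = -36652 / 277856258875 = -0.00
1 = 1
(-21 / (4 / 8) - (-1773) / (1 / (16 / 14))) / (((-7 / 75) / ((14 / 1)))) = -2083500 / 7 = -297642.86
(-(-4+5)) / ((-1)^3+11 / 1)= -1 / 10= -0.10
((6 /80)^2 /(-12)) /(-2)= 3 /12800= 0.00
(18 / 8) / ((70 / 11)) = 99 / 280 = 0.35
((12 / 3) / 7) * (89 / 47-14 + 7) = -960 / 329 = -2.92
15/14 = 1.07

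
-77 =-77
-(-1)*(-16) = -16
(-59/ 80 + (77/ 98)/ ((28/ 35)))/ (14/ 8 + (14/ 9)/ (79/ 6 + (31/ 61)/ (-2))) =971193/ 7425460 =0.13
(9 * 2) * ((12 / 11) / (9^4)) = 8 / 2673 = 0.00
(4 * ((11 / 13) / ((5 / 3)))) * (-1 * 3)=-396 / 65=-6.09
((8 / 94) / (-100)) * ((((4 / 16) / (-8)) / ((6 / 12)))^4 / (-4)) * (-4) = -1 / 77004800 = -0.00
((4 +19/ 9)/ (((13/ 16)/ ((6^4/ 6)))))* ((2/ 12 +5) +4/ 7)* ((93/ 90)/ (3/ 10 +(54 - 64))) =-993.09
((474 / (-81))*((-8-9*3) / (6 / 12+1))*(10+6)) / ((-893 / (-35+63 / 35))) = 5875072 / 72333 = 81.22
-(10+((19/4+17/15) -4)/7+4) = -14.27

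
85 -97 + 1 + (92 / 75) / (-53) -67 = -310142 / 3975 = -78.02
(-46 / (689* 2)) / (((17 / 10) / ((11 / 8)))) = -0.03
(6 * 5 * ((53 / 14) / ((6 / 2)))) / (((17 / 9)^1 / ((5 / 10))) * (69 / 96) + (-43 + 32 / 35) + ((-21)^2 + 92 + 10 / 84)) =190800 / 2488493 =0.08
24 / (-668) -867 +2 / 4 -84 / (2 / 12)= -457759 / 334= -1370.54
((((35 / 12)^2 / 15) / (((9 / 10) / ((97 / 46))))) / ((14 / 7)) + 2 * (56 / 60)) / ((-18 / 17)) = -2.39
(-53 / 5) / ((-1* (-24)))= -53 / 120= -0.44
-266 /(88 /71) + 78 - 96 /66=-6075 /44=-138.07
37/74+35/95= 33/38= 0.87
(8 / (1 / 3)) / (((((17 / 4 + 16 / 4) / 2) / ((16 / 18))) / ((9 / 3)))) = 512 / 33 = 15.52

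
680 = 680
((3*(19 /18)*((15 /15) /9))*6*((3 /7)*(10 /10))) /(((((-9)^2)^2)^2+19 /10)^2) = 1900 /3891342740101707261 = 0.00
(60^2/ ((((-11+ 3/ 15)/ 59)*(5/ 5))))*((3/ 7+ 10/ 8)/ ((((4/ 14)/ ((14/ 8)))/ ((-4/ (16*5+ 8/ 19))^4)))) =-316207616375/ 255525765312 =-1.24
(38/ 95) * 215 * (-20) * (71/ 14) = -61060/ 7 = -8722.86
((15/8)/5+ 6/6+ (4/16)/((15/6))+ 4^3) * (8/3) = 873/5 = 174.60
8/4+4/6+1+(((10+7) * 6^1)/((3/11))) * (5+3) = 8987/3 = 2995.67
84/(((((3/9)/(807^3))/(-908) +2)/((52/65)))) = 481024265141952/14316198367315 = 33.60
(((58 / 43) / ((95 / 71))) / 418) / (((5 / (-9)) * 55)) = -18531 / 234785375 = -0.00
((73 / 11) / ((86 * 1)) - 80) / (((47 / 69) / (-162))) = 422567523 / 22231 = 19008.03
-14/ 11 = -1.27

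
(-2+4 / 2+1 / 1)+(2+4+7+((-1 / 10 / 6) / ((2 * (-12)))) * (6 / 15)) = 50401 / 3600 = 14.00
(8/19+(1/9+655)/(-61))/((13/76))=-430528/7137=-60.32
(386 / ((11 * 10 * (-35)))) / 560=-193 / 1078000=-0.00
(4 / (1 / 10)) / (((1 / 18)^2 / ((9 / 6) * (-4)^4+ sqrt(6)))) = 12960 * sqrt(6)+ 4976640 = 5008385.39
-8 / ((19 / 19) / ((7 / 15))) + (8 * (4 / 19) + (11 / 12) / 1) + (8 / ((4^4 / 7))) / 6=-19991 / 18240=-1.10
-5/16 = -0.31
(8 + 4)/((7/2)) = 24/7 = 3.43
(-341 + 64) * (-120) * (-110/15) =-243760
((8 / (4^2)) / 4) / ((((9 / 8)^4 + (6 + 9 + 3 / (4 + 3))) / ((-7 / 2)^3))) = -153664 / 488295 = -0.31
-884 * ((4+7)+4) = -13260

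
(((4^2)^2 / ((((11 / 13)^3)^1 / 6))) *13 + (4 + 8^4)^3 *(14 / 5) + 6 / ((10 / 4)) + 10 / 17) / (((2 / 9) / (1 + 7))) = 785975769621440424 / 113135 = 6947237986665.85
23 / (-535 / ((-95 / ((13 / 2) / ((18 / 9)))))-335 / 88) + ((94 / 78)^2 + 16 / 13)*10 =116400394 / 4096053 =28.42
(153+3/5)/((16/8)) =384/5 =76.80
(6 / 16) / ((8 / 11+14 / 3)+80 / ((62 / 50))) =3069 / 572144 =0.01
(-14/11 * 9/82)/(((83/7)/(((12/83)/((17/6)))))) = -31752/52817963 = -0.00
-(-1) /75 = 1 /75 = 0.01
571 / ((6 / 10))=2855 / 3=951.67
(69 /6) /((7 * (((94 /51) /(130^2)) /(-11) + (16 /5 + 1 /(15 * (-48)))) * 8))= 0.06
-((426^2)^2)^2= -1084617963136880107776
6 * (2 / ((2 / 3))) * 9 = 162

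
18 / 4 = 9 / 2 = 4.50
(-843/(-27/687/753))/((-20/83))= -1340582717/20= -67029135.85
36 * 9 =324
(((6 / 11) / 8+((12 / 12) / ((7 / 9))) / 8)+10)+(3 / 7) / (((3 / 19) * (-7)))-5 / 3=105745 / 12936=8.17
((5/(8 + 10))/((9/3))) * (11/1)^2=605/54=11.20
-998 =-998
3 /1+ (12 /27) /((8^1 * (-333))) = 17981 /5994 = 3.00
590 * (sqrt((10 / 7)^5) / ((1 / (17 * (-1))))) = -1003000 * sqrt(70) / 343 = -24465.60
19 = 19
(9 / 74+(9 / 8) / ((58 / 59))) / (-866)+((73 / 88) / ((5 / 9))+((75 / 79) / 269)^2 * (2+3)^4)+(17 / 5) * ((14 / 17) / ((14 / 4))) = 849167410842361499 / 369282756320911840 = 2.30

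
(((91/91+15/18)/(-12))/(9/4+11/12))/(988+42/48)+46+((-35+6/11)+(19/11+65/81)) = 23271835/1653399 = 14.08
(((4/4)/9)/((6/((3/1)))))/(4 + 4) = 1/144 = 0.01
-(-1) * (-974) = -974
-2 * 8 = -16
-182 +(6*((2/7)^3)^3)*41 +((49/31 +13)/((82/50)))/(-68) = -158800787828629/871920386449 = -182.13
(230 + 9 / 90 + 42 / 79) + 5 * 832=3468599 / 790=4390.63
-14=-14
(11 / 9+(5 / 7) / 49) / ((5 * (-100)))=-0.00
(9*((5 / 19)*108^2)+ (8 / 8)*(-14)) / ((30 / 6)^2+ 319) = 262307 / 3268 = 80.27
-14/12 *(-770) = 2695/3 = 898.33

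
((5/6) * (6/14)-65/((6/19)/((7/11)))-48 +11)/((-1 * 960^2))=19361/106444800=0.00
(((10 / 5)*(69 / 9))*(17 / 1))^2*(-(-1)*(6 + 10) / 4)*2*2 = 9784384 / 9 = 1087153.78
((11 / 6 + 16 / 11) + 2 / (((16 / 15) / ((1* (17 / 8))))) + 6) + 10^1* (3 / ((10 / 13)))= 110399 / 2112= 52.27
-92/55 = -1.67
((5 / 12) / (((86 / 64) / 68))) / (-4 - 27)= -2720 / 3999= -0.68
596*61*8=290848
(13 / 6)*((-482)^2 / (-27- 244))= -1510106 / 813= -1857.45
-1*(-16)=16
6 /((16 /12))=9 /2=4.50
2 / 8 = 1 / 4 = 0.25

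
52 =52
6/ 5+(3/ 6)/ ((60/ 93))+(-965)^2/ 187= 37263773/ 7480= 4981.79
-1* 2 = -2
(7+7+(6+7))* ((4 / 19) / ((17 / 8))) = 864 / 323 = 2.67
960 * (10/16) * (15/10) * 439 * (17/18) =373150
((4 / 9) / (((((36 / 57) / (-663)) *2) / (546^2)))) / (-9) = 69543838 / 9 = 7727093.11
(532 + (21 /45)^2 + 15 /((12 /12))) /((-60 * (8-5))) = -3.04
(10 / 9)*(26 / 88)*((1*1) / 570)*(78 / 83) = 169 / 312246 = 0.00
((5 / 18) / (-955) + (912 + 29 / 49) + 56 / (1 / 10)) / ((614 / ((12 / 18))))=248075717 / 155153502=1.60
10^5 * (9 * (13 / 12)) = 975000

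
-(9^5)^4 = -12157665459056928801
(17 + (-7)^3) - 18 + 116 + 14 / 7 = -226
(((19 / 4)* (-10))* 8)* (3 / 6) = -190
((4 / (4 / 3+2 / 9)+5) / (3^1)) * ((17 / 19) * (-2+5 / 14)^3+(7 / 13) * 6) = -26457335 / 14233128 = -1.86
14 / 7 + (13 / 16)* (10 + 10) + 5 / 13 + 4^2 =1801 / 52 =34.63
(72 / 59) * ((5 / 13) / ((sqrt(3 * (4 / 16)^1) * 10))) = 24 * sqrt(3) / 767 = 0.05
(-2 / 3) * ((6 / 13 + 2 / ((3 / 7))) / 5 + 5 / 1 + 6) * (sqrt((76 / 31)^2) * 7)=-499016 / 3627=-137.58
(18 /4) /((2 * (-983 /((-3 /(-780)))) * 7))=-0.00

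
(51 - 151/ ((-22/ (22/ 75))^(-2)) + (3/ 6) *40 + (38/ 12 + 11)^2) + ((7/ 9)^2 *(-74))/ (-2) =-275102219/ 324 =-849080.92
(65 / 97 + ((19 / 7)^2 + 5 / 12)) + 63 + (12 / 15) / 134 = 71.46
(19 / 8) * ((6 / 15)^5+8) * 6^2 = 2140236 / 3125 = 684.88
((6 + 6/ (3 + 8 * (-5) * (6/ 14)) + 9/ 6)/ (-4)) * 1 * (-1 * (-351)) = -54639/ 88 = -620.90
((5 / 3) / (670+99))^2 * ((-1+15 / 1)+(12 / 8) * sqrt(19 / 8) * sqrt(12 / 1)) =25 * sqrt(114) / 7096332+350 / 5322249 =0.00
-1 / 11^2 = -1 / 121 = -0.01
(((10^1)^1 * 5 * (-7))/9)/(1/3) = -350/3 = -116.67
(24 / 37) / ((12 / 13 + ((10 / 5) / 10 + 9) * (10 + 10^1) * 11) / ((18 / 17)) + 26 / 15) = 1755 / 5179001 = 0.00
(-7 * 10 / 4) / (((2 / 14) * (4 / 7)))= -1715 / 8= -214.38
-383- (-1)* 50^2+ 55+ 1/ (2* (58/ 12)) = 62991/ 29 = 2172.10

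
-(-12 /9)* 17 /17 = 4 /3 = 1.33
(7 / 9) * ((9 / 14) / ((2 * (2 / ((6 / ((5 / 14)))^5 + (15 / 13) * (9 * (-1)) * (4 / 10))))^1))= 27183691881 / 162500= 167284.26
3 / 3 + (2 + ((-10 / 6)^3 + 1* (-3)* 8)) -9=-34.63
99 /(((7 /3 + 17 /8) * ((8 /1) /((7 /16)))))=1.21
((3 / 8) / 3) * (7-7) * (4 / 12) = 0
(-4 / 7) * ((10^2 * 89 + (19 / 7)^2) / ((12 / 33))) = -4801071 / 343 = -13997.29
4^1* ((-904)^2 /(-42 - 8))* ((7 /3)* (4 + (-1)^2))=-11441024 /15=-762734.93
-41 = -41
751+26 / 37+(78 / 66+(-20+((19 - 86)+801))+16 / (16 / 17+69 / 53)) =1212448774 / 822547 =1474.02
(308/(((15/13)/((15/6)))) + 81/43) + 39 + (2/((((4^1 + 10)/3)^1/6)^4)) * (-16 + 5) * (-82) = 1746205036/309729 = 5637.85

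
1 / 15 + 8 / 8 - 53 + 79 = 406 / 15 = 27.07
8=8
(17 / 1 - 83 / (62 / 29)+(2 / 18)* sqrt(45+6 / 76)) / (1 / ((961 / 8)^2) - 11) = 40307223 / 20317334 - 923521* sqrt(65094) / 3474264114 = 1.92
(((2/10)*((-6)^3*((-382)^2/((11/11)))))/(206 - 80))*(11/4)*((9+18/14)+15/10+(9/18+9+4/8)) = -146872506/49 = -2997398.08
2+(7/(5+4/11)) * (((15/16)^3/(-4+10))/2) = 2019937/966656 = 2.09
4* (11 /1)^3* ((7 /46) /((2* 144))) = 9317 /3312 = 2.81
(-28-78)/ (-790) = 53/ 395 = 0.13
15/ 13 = 1.15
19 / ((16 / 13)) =247 / 16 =15.44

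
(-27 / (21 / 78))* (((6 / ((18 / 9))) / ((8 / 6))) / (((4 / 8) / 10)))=-31590 / 7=-4512.86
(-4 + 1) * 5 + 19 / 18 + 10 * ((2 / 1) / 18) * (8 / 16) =-241 / 18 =-13.39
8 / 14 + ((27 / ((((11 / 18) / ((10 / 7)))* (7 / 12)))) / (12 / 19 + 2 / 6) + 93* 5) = 577.71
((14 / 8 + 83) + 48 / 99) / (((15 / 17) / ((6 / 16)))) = 191267 / 5280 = 36.22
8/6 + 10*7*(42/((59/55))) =485336/177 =2742.01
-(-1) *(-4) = -4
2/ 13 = 0.15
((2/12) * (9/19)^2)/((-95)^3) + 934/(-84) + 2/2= -65771379971/6499759875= -10.12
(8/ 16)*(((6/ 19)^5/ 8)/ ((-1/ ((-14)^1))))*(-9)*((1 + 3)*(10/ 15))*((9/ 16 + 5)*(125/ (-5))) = 22708350/ 2476099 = 9.17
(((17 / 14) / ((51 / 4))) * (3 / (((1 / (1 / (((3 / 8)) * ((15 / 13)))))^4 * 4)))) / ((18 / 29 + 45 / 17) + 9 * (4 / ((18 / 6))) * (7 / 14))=28837013504 / 131150289375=0.22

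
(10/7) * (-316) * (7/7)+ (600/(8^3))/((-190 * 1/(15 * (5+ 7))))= -1926005/4256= -452.54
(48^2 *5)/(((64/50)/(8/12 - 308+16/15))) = -2756400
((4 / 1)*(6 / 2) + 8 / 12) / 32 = 19 / 48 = 0.40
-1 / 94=-0.01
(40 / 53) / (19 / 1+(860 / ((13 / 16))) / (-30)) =-0.05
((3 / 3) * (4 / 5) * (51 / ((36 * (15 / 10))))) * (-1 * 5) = -34 / 9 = -3.78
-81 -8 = -89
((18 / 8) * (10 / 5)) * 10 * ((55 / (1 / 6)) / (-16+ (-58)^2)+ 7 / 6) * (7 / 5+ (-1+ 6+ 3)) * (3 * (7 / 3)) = 116137 / 31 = 3746.35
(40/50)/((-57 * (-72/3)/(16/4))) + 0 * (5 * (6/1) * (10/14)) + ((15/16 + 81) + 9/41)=46081537/560880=82.16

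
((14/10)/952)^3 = 1/314432000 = 0.00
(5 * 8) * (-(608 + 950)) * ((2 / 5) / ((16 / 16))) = -24928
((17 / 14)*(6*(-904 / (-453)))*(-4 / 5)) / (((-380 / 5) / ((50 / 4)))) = 38420 / 20083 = 1.91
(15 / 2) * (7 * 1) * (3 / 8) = 315 / 16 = 19.69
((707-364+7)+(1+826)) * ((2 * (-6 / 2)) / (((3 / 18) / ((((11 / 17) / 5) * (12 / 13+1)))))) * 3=-6991380 / 221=-31635.20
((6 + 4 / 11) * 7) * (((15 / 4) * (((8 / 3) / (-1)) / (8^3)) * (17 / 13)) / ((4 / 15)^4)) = -1054265625 / 4685824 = -224.99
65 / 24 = 2.71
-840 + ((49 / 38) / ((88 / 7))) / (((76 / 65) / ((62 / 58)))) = -6190256695 / 7370176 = -839.91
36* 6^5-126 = 279810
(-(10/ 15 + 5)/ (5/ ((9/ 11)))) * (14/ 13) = -714/ 715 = -1.00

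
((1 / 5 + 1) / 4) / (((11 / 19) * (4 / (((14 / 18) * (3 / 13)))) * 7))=19 / 5720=0.00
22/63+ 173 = 10921/63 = 173.35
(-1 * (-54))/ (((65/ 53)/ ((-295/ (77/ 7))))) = -168858/ 143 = -1180.83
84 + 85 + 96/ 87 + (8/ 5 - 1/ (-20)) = 99617/ 580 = 171.75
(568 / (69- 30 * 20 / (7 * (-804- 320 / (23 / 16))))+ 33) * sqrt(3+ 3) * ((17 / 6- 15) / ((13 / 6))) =-8590062935 * sqrt(6) / 37109787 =-567.00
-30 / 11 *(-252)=7560 / 11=687.27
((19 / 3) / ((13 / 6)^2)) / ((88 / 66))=171 / 169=1.01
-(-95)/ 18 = 95/ 18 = 5.28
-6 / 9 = -2 / 3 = -0.67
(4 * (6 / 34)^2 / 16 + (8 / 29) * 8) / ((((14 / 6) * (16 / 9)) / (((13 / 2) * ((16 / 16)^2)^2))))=26059995 / 7509376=3.47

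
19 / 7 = 2.71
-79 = -79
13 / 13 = 1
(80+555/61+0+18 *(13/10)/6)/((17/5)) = 3337/122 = 27.35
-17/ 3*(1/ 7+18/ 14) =-170/ 21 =-8.10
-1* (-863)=863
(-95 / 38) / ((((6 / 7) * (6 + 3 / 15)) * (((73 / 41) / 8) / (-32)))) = 459200 / 6789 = 67.64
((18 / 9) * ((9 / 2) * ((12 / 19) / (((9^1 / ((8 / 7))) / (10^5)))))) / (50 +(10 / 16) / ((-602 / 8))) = 165120000 / 114361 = 1443.85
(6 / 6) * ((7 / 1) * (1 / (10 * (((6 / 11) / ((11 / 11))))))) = 77 / 60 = 1.28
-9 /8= -1.12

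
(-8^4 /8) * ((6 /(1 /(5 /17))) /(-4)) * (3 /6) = 1920 /17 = 112.94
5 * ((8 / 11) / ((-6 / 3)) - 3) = -185 / 11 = -16.82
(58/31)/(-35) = -0.05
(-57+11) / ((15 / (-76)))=3496 / 15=233.07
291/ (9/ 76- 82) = -22116/ 6223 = -3.55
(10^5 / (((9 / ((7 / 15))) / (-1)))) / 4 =-35000 / 27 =-1296.30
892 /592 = 223 /148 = 1.51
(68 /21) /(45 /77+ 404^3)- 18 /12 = -45695908861 /30463940238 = -1.50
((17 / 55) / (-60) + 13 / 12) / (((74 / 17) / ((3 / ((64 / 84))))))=635103 / 651200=0.98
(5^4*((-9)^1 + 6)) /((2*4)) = -1875 /8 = -234.38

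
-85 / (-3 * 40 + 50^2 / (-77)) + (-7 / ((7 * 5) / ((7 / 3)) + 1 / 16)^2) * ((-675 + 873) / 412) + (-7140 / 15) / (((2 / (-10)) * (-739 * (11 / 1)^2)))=648175394696585 / 1256027682227516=0.52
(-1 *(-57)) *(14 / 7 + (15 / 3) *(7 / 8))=2907 / 8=363.38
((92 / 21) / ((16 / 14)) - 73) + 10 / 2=-385 / 6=-64.17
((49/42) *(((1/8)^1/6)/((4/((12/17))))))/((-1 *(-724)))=7/1181568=0.00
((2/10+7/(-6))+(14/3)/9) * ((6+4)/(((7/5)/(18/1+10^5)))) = -60510890/189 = -320163.44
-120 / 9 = -40 / 3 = -13.33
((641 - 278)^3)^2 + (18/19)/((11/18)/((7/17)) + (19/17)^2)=4326562599645209384511/1891051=2287914286629609.35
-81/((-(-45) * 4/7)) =-63/20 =-3.15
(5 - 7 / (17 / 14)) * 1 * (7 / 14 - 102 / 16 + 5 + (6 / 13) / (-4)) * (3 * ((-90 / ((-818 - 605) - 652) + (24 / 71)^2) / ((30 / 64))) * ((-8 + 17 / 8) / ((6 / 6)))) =-798227649 / 177821275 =-4.49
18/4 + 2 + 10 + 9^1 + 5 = 61/2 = 30.50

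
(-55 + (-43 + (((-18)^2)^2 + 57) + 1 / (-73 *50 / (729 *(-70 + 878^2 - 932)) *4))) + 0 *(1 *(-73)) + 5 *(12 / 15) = 485432711 / 7300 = 66497.63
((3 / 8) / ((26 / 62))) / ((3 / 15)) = 465 / 104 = 4.47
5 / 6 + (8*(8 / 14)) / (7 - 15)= 11 / 42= 0.26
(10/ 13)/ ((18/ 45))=25/ 13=1.92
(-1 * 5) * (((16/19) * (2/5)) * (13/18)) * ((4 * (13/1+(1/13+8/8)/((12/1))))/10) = -6.37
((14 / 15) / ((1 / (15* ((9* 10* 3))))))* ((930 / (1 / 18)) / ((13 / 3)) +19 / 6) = 189987210 / 13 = 14614400.77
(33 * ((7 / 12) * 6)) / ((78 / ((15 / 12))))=385 / 208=1.85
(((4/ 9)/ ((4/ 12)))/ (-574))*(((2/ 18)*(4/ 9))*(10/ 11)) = -80/ 767151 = -0.00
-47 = -47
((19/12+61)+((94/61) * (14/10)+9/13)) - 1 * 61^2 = -173931877/47580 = -3655.57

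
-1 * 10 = -10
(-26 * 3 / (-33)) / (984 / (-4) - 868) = -13 / 6127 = -0.00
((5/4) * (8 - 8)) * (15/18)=0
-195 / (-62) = 195 / 62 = 3.15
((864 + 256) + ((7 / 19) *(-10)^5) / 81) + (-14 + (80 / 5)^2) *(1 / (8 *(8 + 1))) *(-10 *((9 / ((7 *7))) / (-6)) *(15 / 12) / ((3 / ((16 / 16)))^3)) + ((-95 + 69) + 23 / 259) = 9513424789 / 14881104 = 639.30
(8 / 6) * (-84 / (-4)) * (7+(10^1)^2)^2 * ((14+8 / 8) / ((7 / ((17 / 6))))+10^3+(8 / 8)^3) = 322838902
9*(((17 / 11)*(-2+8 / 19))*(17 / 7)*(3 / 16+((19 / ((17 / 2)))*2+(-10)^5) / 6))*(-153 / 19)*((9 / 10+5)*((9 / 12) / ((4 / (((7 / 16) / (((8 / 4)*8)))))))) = -216516.46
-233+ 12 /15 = -1161 /5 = -232.20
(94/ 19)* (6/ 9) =188/ 57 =3.30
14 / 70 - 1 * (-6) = 31 / 5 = 6.20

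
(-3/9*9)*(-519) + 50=1607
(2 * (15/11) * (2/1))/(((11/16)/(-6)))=-5760/121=-47.60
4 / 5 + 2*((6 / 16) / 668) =10703 / 13360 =0.80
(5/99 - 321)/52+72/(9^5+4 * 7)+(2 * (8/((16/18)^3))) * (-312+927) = 34072837169629/2433027168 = 14004.30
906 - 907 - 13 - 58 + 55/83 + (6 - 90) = -12893/83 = -155.34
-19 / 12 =-1.58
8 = 8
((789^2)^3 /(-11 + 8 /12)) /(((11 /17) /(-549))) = 6754676274530806981239 /341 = 19808434822670988214.78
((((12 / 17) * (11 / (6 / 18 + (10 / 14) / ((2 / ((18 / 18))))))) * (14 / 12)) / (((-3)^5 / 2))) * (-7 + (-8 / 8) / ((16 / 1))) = 60907 / 79866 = 0.76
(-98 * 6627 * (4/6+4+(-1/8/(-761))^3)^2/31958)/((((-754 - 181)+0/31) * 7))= 154311285721620201636208670623/2282077162762376191801896468480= 0.07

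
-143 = -143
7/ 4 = 1.75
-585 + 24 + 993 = 432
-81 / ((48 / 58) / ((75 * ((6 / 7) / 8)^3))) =-1585575 / 175616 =-9.03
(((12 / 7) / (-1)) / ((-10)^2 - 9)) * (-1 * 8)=96 / 637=0.15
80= 80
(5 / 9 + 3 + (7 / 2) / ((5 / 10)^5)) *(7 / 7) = 1040 / 9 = 115.56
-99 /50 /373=-99 /18650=-0.01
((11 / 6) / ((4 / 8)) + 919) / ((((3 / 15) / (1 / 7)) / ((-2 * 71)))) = -1965280 / 21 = -93584.76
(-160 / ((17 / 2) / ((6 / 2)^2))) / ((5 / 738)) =-425088 / 17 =-25005.18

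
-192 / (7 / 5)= -960 / 7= -137.14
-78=-78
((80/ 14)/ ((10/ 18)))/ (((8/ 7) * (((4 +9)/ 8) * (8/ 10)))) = 90/ 13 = 6.92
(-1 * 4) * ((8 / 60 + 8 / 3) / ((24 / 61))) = -427 / 15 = -28.47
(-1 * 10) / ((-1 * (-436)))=-5 / 218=-0.02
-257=-257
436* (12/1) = 5232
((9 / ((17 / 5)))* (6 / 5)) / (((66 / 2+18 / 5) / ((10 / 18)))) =50 / 1037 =0.05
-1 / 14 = -0.07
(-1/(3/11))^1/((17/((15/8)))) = -0.40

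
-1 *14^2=-196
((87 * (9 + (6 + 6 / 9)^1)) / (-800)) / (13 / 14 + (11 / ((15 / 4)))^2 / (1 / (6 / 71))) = -2032233 / 1974928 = -1.03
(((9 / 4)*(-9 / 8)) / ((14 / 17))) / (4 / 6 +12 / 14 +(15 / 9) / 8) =-1377 / 776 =-1.77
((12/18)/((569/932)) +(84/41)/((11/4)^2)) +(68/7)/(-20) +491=145789907656/296394945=491.88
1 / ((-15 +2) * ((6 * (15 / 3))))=-1 / 390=-0.00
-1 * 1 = -1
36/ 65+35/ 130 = 107/ 130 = 0.82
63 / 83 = 0.76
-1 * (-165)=165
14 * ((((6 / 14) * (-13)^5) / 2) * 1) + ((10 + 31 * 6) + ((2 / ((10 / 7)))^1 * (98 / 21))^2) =-250569071 / 225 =-1113640.32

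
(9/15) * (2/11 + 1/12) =7/44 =0.16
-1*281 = -281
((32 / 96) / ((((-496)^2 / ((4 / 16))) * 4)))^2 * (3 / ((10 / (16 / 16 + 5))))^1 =1 / 77470556487680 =0.00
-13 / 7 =-1.86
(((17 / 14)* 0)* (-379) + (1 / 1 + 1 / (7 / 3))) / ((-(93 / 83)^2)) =-68890 / 60543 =-1.14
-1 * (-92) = 92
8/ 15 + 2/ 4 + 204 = 6151/ 30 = 205.03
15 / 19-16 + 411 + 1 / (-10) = 75181 / 190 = 395.69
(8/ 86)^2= 16/ 1849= 0.01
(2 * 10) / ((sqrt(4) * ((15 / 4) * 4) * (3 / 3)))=2 / 3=0.67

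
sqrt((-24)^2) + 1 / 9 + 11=316 / 9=35.11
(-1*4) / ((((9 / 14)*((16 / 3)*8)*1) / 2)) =-0.29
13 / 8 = 1.62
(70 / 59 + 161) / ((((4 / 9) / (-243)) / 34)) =-355765851 / 118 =-3014964.84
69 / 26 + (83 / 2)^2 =89695 / 52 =1724.90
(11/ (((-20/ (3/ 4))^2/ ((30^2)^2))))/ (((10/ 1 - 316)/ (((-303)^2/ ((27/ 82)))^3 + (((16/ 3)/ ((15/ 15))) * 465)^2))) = -60357850014271524825/ 68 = -887615441386345953.31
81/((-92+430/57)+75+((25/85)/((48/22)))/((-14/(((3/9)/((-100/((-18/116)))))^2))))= -59144287104000/6904650369881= -8.57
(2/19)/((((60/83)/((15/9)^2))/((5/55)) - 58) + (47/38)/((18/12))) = -2490/1284769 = -0.00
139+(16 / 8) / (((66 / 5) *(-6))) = 27517 / 198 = 138.97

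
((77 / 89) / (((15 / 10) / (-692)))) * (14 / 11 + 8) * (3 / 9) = -329392 / 267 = -1233.68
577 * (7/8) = 4039/8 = 504.88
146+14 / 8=591 / 4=147.75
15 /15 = 1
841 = 841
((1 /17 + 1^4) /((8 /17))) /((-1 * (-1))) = 9 /4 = 2.25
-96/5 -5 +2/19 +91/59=-22.55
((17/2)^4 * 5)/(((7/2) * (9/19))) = 7934495/504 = 15743.05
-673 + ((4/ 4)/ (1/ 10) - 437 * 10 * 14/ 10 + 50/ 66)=-223748/ 33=-6780.24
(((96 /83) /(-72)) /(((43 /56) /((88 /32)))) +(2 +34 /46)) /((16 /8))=660373 /492522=1.34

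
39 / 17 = 2.29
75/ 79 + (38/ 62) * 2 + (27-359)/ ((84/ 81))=-5450920/ 17143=-317.97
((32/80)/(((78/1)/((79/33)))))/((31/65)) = 79/3069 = 0.03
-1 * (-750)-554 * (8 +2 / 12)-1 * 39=-11440 / 3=-3813.33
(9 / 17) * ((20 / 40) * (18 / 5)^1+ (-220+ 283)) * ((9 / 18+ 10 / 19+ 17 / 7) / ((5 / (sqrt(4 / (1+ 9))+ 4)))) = 1339902 * sqrt(10) / 282625+ 5359608 / 56525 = 109.81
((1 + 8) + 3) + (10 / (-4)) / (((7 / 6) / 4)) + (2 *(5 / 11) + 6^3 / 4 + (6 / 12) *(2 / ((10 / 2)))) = 58.54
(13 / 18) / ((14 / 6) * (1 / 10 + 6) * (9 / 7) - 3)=65 / 1377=0.05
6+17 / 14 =101 / 14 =7.21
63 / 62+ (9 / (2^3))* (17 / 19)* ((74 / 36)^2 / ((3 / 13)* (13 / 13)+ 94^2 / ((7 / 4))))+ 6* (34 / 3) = 316441662925 / 4584983328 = 69.02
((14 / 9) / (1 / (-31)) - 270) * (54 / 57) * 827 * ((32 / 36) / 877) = -37896448 / 149967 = -252.70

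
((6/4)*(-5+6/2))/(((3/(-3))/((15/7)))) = 45/7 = 6.43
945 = 945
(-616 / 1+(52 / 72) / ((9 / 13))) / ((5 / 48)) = -796984 / 135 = -5903.59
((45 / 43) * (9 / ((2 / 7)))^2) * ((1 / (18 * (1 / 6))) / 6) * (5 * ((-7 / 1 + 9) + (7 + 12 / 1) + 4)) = 2480625 / 344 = 7211.12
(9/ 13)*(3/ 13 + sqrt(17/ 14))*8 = 216/ 169 + 36*sqrt(238)/ 91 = 7.38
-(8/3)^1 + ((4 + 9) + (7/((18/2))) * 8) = 149/9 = 16.56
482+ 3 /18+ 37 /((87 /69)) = 89003 /174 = 511.51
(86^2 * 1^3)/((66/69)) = 85054/11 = 7732.18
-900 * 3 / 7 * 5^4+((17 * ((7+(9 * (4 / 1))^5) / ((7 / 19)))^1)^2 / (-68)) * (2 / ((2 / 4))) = -22437849541811506493 / 49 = -457915296771663397.82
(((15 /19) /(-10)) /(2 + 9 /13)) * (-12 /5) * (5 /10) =117 /3325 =0.04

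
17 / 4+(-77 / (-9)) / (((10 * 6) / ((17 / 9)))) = 5491 / 1215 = 4.52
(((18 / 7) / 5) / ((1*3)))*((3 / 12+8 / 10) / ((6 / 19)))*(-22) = -627 / 50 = -12.54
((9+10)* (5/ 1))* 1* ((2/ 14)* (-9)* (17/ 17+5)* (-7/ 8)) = 641.25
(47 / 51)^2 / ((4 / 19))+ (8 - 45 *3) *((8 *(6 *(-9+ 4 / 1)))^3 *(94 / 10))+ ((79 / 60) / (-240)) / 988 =22618371060817292123 / 1370553600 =16503091204.03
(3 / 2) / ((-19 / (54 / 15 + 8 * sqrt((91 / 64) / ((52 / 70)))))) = -21 * sqrt(10) / 76- 27 / 95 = -1.16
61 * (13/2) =793/2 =396.50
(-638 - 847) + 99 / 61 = -90486 / 61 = -1483.38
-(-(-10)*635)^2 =-40322500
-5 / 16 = -0.31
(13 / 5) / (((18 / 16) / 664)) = 69056 / 45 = 1534.58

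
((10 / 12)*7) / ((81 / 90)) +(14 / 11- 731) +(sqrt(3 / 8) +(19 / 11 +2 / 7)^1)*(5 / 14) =-21029867 / 29106 +5*sqrt(6) / 56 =-722.31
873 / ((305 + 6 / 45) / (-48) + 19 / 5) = -628560 / 1841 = -341.42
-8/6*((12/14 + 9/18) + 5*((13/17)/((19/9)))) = -28654/6783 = -4.22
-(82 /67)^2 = -1.50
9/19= 0.47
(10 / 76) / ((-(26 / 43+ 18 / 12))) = -0.06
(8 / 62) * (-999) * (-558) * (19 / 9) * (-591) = -89742168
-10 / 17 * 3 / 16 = -15 / 136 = -0.11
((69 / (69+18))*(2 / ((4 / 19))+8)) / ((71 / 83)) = 66815 / 4118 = 16.23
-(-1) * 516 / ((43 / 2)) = 24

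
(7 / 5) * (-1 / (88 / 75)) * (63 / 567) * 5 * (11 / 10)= -35 / 48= -0.73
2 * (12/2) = 12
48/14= 24/7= 3.43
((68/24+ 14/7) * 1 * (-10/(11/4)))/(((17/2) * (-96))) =145/6732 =0.02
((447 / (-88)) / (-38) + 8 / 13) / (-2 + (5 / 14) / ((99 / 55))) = -2051469 / 4934072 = -0.42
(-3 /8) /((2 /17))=-51 /16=-3.19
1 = 1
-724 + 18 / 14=-722.71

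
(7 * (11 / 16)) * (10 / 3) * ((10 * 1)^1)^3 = 48125 / 3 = 16041.67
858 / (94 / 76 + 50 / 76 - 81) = -5434 / 501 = -10.85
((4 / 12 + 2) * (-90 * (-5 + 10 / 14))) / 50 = 18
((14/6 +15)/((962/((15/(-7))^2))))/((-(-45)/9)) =30/1813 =0.02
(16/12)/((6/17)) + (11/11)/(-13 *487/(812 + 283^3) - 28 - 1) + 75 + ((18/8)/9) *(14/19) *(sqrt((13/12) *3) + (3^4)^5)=642302468.73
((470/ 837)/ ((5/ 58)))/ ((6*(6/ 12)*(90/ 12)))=10904/ 37665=0.29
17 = 17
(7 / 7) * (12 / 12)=1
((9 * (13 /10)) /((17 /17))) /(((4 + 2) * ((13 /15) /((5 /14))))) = 45 /56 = 0.80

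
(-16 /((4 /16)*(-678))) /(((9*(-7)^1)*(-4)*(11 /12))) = 32 /78309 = 0.00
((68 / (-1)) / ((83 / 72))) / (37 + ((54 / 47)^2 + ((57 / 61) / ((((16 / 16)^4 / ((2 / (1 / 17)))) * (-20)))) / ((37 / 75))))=-48820101696 / 29049814993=-1.68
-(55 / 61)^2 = -3025 / 3721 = -0.81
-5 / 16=-0.31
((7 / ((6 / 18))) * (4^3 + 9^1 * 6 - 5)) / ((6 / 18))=7119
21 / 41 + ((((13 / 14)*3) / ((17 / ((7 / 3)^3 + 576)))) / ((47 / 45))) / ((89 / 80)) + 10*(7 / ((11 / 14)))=2279655491 / 13205731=172.63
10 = 10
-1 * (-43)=43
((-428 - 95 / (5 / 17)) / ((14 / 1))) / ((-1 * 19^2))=751 / 5054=0.15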